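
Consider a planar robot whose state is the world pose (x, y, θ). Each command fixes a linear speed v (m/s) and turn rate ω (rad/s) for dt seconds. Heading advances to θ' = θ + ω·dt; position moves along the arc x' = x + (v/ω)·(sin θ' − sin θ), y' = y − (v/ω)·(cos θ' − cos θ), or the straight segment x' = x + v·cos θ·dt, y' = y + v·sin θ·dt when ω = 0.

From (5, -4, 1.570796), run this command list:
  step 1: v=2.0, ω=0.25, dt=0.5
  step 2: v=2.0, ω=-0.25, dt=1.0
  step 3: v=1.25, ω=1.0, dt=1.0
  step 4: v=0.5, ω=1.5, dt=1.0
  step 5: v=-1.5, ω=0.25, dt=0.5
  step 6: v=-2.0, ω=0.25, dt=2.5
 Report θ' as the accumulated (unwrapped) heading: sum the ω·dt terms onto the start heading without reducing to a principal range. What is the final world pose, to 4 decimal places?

(6.1198, 5.3092, 4.6958)

step 1: θ'=1.6958 (R=8.0000) → pose (4.9376, -3.0026, 1.6958)
step 2: θ'=1.4458 (R=-8.0000) → pose (4.9376, -1.0078, 1.4458)
step 3: θ'=2.4458 (R=1.2500) → pose (4.4986, 0.1075, 2.4458)
step 4: θ'=3.9458 (R=0.3333) → pose (4.0448, 0.0828, 3.9458)
step 5: θ'=4.0708 (R=-6.0000) → pose (4.5300, 0.6541, 4.0708)
step 6: θ'=4.6958 (R=-8.0000) → pose (6.1198, 5.3092, 4.6958)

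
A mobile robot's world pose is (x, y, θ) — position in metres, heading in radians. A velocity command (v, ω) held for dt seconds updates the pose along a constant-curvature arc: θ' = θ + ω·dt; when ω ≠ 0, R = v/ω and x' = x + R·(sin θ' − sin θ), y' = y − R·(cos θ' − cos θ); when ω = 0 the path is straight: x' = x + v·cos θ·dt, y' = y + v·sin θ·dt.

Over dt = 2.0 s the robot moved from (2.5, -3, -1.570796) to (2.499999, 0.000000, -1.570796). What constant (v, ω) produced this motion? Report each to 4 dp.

Δθ = -1.570796 − -1.570796 = 0.000000
ω = Δθ/dt = 0.000000/2.0 = 0.0000
ω = 0 → v = (Δx·cos θ + Δy·sin θ)/dt = -1.5000

v = -1.5000, ω = 0.0000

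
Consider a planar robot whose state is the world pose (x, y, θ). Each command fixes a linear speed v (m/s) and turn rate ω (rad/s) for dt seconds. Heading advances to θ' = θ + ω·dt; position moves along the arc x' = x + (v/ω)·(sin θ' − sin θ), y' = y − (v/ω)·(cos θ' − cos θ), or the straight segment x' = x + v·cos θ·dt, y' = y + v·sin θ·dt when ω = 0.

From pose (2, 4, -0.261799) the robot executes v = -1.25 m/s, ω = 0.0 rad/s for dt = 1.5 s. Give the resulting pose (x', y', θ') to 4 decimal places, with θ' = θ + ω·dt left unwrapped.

(0.1889, 4.4853, -0.2618)

θ' = -0.2618 + 0.0·1.5 = -0.2618
ω = 0 → straight: x' = 2 + -1.25·cos(-0.2618)·1.5 = 0.1889
y' = 4 + -1.25·sin(-0.2618)·1.5 = 4.4853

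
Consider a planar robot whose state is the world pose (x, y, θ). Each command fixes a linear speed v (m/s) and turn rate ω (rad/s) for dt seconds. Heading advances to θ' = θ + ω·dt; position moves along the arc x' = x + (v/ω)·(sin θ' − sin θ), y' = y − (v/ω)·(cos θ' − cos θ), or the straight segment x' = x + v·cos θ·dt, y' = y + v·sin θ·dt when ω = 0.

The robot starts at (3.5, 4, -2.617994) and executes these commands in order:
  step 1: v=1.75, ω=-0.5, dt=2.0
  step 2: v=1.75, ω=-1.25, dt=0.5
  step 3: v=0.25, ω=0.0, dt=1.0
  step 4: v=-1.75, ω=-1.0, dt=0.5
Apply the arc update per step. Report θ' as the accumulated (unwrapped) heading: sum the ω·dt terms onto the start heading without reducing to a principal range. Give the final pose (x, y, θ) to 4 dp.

step 1: θ'=-3.6180 (R=-3.5000) → pose (0.1450, 3.9208, -3.6180)
step 2: θ'=-4.2430 (R=-1.4000) → pose (-0.4616, 4.5316, -4.2430)
step 3: θ'=-4.2430 (straight) → pose (-0.5747, 4.7546, -4.2430)
step 4: θ'=-4.7430 (R=1.7500) → pose (-0.3862, 3.9094, -4.7430)

(-0.3862, 3.9094, -4.7430)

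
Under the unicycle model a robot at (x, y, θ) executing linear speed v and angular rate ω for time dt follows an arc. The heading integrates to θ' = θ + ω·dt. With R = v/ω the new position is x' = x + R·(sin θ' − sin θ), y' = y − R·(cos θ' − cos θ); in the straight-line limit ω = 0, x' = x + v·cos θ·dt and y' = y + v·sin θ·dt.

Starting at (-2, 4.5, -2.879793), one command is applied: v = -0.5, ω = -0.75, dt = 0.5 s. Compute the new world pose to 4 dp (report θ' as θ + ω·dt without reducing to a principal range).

θ' = -2.8798 + -0.75·0.5 = -3.2548
R = v/ω = -0.5/-0.75 = 0.6667
x' = -2 + 0.6667·(sin -3.2548 − sin -2.8798) = -1.7521
y' = 4.5 − 0.6667·(cos -3.2548 − cos -2.8798) = 4.5184

(-1.7521, 4.5184, -3.2548)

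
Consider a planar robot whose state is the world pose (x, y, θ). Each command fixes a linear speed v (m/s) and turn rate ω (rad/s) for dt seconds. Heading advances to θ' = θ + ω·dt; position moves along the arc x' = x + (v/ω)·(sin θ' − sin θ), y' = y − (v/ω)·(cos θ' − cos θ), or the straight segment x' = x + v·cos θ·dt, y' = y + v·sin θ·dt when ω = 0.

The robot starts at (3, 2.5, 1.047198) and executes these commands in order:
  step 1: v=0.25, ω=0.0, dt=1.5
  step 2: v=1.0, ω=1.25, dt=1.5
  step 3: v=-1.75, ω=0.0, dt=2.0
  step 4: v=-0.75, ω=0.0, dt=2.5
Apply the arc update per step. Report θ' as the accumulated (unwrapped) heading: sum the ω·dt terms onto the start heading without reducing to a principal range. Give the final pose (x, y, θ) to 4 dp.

step 1: θ'=1.0472 (straight) → pose (3.1875, 2.8248, 1.0472)
step 2: θ'=2.9222 (R=0.8000) → pose (2.6688, 4.0056, 2.9222)
step 3: θ'=2.9222 (straight) → pose (6.0849, 3.2438, 2.9222)
step 4: θ'=2.9222 (straight) → pose (7.9149, 2.8358, 2.9222)

(7.9149, 2.8358, 2.9222)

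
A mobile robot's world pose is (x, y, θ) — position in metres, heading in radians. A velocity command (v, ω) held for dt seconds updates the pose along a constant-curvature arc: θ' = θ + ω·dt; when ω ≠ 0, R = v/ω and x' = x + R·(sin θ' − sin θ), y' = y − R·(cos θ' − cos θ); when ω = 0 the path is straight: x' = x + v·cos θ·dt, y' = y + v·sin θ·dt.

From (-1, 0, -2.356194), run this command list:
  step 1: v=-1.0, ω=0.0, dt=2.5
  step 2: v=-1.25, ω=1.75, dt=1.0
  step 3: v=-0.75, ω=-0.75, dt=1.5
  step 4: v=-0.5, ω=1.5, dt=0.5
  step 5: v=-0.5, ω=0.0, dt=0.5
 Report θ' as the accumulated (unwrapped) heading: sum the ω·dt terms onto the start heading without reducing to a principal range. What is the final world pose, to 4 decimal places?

step 1: θ'=-2.3562 (straight) → pose (0.7678, 1.7678, -2.3562)
step 2: θ'=-0.6062 (R=-0.7143) → pose (0.6696, 2.8599, -0.6062)
step 3: θ'=-1.7312 (R=1.0000) → pose (0.2522, 3.8414, -1.7312)
step 4: θ'=-0.9812 (R=-0.3333) → pose (0.2002, 4.0800, -0.9812)
step 5: θ'=-0.9812 (straight) → pose (0.0612, 4.2878, -0.9812)

(0.0612, 4.2878, -0.9812)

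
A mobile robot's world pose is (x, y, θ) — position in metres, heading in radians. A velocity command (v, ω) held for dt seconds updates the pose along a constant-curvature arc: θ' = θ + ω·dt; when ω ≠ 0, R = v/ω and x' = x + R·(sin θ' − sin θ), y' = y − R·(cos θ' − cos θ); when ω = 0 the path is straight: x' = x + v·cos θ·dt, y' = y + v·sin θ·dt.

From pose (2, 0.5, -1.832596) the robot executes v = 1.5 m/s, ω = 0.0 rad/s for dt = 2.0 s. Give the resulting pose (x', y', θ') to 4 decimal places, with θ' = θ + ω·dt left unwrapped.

(1.2235, -2.3978, -1.8326)

θ' = -1.8326 + 0.0·2.0 = -1.8326
ω = 0 → straight: x' = 2 + 1.5·cos(-1.8326)·2.0 = 1.2235
y' = 0.5 + 1.5·sin(-1.8326)·2.0 = -2.3978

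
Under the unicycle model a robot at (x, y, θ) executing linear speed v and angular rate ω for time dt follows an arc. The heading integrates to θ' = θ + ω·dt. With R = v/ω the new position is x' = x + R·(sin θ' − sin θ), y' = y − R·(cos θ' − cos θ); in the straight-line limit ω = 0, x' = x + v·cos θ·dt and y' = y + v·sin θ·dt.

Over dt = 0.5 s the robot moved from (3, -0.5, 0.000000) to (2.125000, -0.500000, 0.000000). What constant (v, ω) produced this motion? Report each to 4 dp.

Δθ = 0.000000 − 0.000000 = 0.000000
ω = Δθ/dt = 0.000000/0.5 = 0.0000
ω = 0 → v = (Δx·cos θ + Δy·sin θ)/dt = -1.7500

v = -1.7500, ω = 0.0000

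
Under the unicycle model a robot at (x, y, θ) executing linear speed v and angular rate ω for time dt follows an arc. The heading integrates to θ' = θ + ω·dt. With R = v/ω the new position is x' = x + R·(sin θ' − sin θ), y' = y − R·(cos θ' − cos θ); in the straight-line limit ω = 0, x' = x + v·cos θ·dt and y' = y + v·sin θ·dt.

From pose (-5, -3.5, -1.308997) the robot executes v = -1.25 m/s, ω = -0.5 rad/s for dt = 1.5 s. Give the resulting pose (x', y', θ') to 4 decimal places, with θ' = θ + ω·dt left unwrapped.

θ' = -1.3090 + -0.5·1.5 = -2.0590
R = v/ω = -1.25/-0.5 = 2.5000
x' = -5 + 2.5000·(sin -2.0590 − sin -1.3090) = -4.7931
y' = -3.5 − 2.5000·(cos -2.0590 − cos -1.3090) = -1.6804

(-4.7931, -1.6804, -2.0590)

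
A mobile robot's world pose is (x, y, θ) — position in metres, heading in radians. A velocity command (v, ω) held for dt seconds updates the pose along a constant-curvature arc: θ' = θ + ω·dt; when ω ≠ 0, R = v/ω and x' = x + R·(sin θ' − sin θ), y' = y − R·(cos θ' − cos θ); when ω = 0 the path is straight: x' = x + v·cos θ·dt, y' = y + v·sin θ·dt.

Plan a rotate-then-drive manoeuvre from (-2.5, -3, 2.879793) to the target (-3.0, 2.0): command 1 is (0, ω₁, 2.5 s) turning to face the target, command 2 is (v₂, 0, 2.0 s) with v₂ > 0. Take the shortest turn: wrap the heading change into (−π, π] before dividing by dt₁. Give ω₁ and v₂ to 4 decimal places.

heading to target = atan2(2−-3, -3−-2.5) = 1.6705
Δθ = wrap(1.6705 − 2.8798) = -1.2093; ω₁ = Δθ/dt₁ = -0.4837
distance = √((-3−-2.5)² + (2−-3)²) = 5.0249; v₂ = distance/dt₂ = 2.5125

ω₁ = -0.4837, v₂ = 2.5125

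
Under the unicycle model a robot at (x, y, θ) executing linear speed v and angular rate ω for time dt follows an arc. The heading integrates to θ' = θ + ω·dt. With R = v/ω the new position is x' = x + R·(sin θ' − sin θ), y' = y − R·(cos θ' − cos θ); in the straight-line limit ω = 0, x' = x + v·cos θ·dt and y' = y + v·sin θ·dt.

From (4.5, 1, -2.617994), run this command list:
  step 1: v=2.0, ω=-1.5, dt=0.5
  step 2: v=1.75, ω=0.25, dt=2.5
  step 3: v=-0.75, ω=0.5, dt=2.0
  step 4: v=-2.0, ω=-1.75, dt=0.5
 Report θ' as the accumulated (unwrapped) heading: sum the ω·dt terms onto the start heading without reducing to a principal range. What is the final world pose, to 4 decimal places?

step 1: θ'=-3.3680 (R=-1.3333) → pose (3.5340, 0.8554, -3.3680)
step 2: θ'=-2.7430 (R=7.0000) → pose (-0.7542, 0.4853, -2.7430)
step 3: θ'=-1.7430 (R=-1.5000) → pose (0.1415, 1.6107, -1.7430)
step 4: θ'=-2.6180 (R=1.1429) → pose (0.6960, 2.4046, -2.6180)

(0.6960, 2.4046, -2.6180)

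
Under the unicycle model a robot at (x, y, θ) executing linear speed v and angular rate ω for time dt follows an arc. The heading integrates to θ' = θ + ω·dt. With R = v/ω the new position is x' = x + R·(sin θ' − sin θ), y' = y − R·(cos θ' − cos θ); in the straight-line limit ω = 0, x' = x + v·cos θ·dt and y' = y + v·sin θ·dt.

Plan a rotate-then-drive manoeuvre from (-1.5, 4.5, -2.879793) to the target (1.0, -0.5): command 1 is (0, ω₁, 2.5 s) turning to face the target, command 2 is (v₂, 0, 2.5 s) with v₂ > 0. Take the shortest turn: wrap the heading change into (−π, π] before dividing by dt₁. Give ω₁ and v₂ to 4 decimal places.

heading to target = atan2(-0.5−4.5, 1−-1.5) = -1.1071
Δθ = wrap(-1.1071 − -2.8798) = 1.7726; ω₁ = Δθ/dt₁ = 0.7091
distance = √((1−-1.5)² + (-0.5−4.5)²) = 5.5902; v₂ = distance/dt₂ = 2.2361

ω₁ = 0.7091, v₂ = 2.2361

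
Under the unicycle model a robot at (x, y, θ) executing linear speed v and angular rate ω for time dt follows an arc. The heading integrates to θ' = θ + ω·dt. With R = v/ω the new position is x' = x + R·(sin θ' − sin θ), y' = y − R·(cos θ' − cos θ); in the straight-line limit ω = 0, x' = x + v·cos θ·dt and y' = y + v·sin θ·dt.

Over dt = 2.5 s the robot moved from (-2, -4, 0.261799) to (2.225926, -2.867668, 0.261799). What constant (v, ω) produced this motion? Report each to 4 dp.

v = 1.7500, ω = 0.0000

Δθ = 0.261799 − 0.261799 = 0.000000
ω = Δθ/dt = 0.000000/2.5 = 0.0000
ω = 0 → v = (Δx·cos θ + Δy·sin θ)/dt = 1.7500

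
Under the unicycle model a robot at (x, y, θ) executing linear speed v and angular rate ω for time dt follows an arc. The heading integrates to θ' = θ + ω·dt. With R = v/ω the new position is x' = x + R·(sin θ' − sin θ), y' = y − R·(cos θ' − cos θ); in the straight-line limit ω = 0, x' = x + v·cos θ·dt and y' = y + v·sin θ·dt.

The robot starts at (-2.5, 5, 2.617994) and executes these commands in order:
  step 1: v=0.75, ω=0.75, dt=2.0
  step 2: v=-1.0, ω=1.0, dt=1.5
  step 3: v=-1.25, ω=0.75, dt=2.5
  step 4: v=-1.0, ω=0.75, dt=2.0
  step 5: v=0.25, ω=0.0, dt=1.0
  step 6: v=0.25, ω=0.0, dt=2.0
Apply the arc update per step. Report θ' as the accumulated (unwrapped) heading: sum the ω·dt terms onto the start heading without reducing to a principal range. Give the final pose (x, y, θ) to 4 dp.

(-6.6195, 3.9501, 8.9930)

step 1: θ'=4.1180 (R=1.0000) → pose (-3.8285, 4.6940, 4.1180)
step 2: θ'=5.6180 (R=-1.0000) → pose (-4.0398, 6.0408, 5.6180)
step 3: θ'=7.4930 (R=-1.6667) → pose (-6.6277, 5.3181, 7.4930)
step 4: θ'=8.9930 (R=-1.3333) → pose (-5.9383, 3.6362, 8.9930)
step 5: θ'=8.9930 (straight) → pose (-6.1653, 3.7409, 8.9930)
step 6: θ'=8.9930 (straight) → pose (-6.6195, 3.9501, 8.9930)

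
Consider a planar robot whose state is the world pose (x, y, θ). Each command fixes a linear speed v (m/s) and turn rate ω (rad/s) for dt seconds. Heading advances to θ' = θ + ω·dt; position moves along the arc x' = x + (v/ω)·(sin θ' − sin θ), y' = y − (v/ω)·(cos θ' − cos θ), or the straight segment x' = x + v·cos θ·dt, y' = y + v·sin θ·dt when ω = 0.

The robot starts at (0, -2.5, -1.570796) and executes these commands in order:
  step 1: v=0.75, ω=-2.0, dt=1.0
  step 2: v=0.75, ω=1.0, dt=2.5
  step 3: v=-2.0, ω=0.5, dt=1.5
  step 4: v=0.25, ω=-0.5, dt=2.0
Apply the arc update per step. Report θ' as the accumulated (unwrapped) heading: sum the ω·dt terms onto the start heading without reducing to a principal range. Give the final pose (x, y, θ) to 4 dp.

(-3.4236, -2.3551, -1.3208)

step 1: θ'=-3.5708 (R=-0.3750) → pose (-0.5311, -2.8410, -3.5708)
step 2: θ'=-1.0708 (R=0.7500) → pose (-1.5014, -3.8825, -1.0708)
step 3: θ'=-0.3208 (R=-4.0000) → pose (-3.7504, -2.0043, -0.3208)
step 4: θ'=-1.3208 (R=-0.5000) → pose (-3.4236, -2.3551, -1.3208)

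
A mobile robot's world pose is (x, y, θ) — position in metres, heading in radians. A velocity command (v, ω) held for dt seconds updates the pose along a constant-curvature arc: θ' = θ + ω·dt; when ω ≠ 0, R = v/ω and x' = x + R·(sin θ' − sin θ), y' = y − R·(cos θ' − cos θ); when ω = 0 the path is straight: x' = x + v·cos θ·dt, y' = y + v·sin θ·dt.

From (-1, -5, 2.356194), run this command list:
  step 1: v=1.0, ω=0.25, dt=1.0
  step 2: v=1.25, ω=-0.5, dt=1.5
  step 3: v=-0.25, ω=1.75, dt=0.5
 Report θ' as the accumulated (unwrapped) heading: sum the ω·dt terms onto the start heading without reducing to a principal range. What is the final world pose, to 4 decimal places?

step 1: θ'=2.6062 (R=4.0000) → pose (-1.7877, -4.3882, 2.6062)
step 2: θ'=1.8562 (R=-2.5000) → pose (-2.9111, -2.9418, 1.8562)
step 3: θ'=2.7312 (R=-0.1429) → pose (-2.8310, -3.0326, 2.7312)

(-2.8310, -3.0326, 2.7312)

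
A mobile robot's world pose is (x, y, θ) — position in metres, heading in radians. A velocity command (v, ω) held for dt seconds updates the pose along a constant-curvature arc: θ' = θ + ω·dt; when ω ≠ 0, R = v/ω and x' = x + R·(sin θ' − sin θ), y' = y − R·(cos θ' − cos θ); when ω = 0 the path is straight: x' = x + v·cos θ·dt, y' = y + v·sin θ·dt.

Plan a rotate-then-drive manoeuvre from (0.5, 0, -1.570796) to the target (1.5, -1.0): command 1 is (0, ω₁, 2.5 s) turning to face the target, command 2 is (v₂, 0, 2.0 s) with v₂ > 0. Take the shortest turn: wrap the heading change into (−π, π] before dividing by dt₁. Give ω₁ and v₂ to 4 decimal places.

ω₁ = 0.3142, v₂ = 0.7071

heading to target = atan2(-1−0, 1.5−0.5) = -0.7854
Δθ = wrap(-0.7854 − -1.5708) = 0.7854; ω₁ = Δθ/dt₁ = 0.3142
distance = √((1.5−0.5)² + (-1−0)²) = 1.4142; v₂ = distance/dt₂ = 0.7071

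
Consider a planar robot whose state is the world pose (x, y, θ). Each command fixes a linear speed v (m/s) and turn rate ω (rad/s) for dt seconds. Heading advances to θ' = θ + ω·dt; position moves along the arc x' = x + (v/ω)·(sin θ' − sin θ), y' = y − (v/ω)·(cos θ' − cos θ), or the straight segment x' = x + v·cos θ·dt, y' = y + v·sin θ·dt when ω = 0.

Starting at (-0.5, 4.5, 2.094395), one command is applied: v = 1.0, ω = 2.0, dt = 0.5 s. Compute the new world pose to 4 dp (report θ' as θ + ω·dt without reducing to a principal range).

θ' = 2.0944 + 2.0·0.5 = 3.0944
R = v/ω = 1.0/2.0 = 0.5000
x' = -0.5 + 0.5000·(sin 3.0944 − sin 2.0944) = -0.9094
y' = 4.5 − 0.5000·(cos 3.0944 − cos 2.0944) = 4.7494

(-0.9094, 4.7494, 3.0944)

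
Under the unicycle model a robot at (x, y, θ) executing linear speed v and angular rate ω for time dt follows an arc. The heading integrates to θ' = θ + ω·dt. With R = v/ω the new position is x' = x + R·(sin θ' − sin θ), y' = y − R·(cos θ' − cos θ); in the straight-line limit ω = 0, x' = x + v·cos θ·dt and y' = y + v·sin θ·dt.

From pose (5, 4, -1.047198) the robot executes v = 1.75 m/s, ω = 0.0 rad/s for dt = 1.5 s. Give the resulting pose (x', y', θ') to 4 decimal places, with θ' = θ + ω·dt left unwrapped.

θ' = -1.0472 + 0.0·1.5 = -1.0472
ω = 0 → straight: x' = 5 + 1.75·cos(-1.0472)·1.5 = 6.3125
y' = 4 + 1.75·sin(-1.0472)·1.5 = 1.7267

(6.3125, 1.7267, -1.0472)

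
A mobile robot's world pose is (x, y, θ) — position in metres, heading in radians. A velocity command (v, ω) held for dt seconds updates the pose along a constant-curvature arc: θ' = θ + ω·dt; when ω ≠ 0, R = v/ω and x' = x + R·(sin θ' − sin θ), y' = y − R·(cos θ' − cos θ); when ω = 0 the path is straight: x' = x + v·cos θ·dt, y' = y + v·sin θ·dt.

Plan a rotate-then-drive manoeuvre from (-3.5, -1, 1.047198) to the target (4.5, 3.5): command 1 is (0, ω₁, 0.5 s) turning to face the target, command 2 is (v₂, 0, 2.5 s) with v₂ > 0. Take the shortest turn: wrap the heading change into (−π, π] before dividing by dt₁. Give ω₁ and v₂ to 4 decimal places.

heading to target = atan2(3.5−-1, 4.5−-3.5) = 0.5124
Δθ = wrap(0.5124 − 1.0472) = -0.5348; ω₁ = Δθ/dt₁ = -1.0696
distance = √((4.5−-3.5)² + (3.5−-1)²) = 9.1788; v₂ = distance/dt₂ = 3.6715

ω₁ = -1.0696, v₂ = 3.6715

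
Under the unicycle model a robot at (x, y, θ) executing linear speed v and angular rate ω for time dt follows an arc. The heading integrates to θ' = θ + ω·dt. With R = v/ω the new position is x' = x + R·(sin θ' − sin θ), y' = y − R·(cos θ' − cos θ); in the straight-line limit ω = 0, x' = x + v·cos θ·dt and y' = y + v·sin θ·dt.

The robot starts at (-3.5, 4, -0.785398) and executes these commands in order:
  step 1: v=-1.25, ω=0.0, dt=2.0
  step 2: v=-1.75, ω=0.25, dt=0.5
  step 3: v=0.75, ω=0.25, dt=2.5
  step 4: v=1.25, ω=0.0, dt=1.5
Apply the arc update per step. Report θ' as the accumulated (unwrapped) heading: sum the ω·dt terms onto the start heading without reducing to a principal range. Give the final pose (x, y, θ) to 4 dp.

step 1: θ'=-0.7854 (straight) → pose (-5.2678, 5.7678, -0.7854)
step 2: θ'=-0.6604 (R=-7.0000) → pose (-5.9235, 6.3463, -0.6604)
step 3: θ'=-0.0354 (R=3.0000) → pose (-4.1894, 5.7174, -0.0354)
step 4: θ'=-0.0354 (straight) → pose (-2.3155, 5.6510, -0.0354)

(-2.3155, 5.6510, -0.0354)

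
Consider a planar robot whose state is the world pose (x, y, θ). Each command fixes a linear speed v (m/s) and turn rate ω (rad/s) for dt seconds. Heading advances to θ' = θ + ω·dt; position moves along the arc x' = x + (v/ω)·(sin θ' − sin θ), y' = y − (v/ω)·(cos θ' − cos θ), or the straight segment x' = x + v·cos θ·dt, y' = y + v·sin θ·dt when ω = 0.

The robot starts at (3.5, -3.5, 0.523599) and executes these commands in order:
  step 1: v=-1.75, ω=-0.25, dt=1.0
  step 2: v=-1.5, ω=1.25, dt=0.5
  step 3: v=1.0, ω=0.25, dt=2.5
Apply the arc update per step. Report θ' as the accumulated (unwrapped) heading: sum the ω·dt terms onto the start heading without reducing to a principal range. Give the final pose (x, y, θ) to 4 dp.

step 1: θ'=0.2736 (R=7.0000) → pose (1.8914, -4.1775, 0.2736)
step 2: θ'=0.8986 (R=-1.2000) → pose (1.2767, -4.5856, 0.8986)
step 3: θ'=1.5236 (R=4.0000) → pose (2.1424, -2.2835, 1.5236)

(2.1424, -2.2835, 1.5236)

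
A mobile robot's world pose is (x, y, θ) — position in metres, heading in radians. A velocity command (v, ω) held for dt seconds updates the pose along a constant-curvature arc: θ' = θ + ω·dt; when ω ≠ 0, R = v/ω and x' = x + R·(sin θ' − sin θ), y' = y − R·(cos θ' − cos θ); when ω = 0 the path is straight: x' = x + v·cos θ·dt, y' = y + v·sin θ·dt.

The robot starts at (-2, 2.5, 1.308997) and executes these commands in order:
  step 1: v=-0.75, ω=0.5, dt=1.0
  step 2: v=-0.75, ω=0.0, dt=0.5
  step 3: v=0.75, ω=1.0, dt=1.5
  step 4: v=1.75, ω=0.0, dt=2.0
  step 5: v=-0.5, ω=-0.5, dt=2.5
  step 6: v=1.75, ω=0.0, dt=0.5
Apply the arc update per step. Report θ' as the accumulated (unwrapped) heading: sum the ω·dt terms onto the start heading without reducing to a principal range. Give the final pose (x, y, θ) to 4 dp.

(-5.5857, 1.6286, 2.0590)

step 1: θ'=1.8090 (R=-1.5000) → pose (-2.0088, 1.7578, 1.8090)
step 2: θ'=1.8090 (straight) → pose (-1.9203, 1.3934, 1.8090)
step 3: θ'=3.3090 (R=0.7500) → pose (-2.7741, 1.9560, 3.3090)
step 4: θ'=3.3090 (straight) → pose (-6.2251, 1.3728, 3.3090)
step 5: θ'=2.0590 (R=1.0000) → pose (-5.1753, 0.8558, 2.0590)
step 6: θ'=2.0590 (straight) → pose (-5.5857, 1.6286, 2.0590)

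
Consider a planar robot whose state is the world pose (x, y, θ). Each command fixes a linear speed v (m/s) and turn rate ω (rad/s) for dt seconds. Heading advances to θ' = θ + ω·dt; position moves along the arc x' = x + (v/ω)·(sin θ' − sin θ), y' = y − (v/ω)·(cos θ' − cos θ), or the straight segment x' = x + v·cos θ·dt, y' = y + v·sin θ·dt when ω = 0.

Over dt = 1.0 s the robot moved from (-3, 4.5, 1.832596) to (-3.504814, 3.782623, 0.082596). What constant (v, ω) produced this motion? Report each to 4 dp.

Δθ = 0.082596 − 1.832596 = -1.750000
ω = Δθ/dt = -1.750000/1.0 = -1.7500
R = −Δy/(cos θ' − cos θ) = 0.5714
v = R·ω = 0.5714·-1.7500 = -1.0000

v = -1.0000, ω = -1.7500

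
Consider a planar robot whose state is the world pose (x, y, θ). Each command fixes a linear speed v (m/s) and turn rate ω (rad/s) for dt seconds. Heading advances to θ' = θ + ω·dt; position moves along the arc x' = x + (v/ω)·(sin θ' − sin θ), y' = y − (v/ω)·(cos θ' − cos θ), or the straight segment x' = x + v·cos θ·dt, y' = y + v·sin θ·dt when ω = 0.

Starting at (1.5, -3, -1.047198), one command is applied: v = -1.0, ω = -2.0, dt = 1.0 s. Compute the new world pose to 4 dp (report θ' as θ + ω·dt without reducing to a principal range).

(1.8859, -2.2522, -3.0472)

θ' = -1.0472 + -2.0·1.0 = -3.0472
R = v/ω = -1.0/-2.0 = 0.5000
x' = 1.5 + 0.5000·(sin -3.0472 − sin -1.0472) = 1.8859
y' = -3 − 0.5000·(cos -3.0472 − cos -1.0472) = -2.2522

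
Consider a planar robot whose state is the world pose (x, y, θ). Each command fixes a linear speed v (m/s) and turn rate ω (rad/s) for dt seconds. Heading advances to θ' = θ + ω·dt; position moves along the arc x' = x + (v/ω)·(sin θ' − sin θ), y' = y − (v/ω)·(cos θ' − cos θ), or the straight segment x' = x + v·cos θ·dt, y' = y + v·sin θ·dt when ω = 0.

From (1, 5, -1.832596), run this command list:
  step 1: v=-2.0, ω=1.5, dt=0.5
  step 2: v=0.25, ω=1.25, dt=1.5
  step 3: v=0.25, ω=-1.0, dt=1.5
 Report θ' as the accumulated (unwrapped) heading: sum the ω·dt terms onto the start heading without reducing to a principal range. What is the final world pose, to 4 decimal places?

(1.5492, 5.9383, -0.7076)

step 1: θ'=-1.0826 (R=-1.3333) → pose (0.8897, 5.9705, -1.0826)
step 2: θ'=0.7924 (R=0.2000) → pose (1.2087, 5.9239, 0.7924)
step 3: θ'=-0.7076 (R=-0.2500) → pose (1.5492, 5.9383, -0.7076)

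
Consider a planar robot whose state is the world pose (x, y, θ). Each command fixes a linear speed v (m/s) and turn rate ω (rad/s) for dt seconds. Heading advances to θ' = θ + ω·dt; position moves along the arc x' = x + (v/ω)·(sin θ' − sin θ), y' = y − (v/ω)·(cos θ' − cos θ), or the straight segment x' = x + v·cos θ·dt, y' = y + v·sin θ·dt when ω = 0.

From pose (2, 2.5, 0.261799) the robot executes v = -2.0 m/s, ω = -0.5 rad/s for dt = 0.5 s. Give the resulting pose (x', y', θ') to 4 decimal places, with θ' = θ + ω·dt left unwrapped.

θ' = 0.2618 + -0.5·0.5 = 0.0118
R = v/ω = -2.0/-0.5 = 4.0000
x' = 2 + 4.0000·(sin 0.0118 − sin 0.2618) = 1.0119
y' = 2.5 − 4.0000·(cos 0.0118 − cos 0.2618) = 2.3640

(1.0119, 2.3640, 0.0118)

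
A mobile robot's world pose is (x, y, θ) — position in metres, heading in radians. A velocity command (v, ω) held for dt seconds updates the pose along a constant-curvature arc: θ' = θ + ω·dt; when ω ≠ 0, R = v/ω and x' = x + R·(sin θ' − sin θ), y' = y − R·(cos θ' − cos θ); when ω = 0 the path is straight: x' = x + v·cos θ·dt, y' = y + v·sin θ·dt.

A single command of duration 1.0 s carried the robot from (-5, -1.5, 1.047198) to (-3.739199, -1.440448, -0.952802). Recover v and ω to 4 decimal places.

Δθ = -0.952802 − 1.047198 = -2.000000
ω = Δθ/dt = -2.000000/1.0 = -2.0000
R = Δx/(sin θ' − sin θ) = -0.7500
v = R·ω = -0.7500·-2.0000 = 1.5000

v = 1.5000, ω = -2.0000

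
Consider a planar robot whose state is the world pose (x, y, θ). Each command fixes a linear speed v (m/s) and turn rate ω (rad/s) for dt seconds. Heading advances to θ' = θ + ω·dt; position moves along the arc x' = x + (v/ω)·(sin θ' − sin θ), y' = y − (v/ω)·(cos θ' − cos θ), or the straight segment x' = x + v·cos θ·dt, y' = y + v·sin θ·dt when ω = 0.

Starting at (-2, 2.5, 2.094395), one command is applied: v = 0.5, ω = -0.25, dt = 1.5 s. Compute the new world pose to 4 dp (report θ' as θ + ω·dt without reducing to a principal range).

(-2.2459, 3.2039, 1.7194)

θ' = 2.0944 + -0.25·1.5 = 1.7194
R = v/ω = 0.5/-0.25 = -2.0000
x' = -2 + -2.0000·(sin 1.7194 − sin 2.0944) = -2.2459
y' = 2.5 − -2.0000·(cos 1.7194 − cos 2.0944) = 3.2039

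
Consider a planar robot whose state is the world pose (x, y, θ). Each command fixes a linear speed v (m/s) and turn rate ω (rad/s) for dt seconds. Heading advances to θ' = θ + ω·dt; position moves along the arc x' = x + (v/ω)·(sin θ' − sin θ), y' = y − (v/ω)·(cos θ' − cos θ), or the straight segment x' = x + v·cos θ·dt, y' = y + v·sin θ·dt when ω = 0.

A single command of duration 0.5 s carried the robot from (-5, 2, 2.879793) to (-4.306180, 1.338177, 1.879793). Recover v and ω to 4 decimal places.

v = -2.0000, ω = -2.0000

Δθ = 1.879793 − 2.879793 = -1.000000
ω = Δθ/dt = -1.000000/0.5 = -2.0000
R = Δx/(sin θ' − sin θ) = 1.0000
v = R·ω = 1.0000·-2.0000 = -2.0000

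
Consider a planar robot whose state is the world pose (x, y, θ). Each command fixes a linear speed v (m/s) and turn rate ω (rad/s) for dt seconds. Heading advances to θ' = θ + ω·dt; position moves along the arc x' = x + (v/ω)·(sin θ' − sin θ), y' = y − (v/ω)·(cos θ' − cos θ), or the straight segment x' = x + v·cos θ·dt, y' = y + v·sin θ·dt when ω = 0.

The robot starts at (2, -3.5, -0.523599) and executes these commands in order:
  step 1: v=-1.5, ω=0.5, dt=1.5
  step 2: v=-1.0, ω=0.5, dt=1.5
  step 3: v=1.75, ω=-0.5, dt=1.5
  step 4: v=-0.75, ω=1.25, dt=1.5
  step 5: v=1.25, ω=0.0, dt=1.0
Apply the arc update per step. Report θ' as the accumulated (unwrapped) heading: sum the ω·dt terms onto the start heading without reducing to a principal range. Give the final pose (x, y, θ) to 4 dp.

(-0.2828, -2.3631, 2.1014)

step 1: θ'=0.2264 (R=-3.0000) → pose (-0.1734, -3.1746, 0.2264)
step 2: θ'=0.9764 (R=-2.0000) → pose (-1.3814, -4.0036, 0.9764)
step 3: θ'=0.2264 (R=-3.5000) → pose (0.7326, -2.5529, 0.2264)
step 4: θ'=2.1014 (R=-0.6000) → pose (0.3498, -3.4412, 2.1014)
step 5: θ'=2.1014 (straight) → pose (-0.2828, -2.3631, 2.1014)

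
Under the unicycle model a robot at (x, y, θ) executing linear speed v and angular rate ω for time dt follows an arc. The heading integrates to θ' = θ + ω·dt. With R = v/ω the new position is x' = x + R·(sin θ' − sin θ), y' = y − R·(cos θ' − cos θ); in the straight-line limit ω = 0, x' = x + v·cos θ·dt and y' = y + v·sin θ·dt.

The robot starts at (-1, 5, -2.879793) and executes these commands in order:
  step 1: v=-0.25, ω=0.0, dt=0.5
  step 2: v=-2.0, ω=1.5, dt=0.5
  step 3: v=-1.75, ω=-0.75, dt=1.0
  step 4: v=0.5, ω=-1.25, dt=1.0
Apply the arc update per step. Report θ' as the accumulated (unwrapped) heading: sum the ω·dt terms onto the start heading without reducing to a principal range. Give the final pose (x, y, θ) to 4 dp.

(0.8427, 6.7958, -4.1298)

step 1: θ'=-2.8798 (straight) → pose (-0.8793, 5.0324, -2.8798)
step 2: θ'=-2.1298 (R=-1.3333) → pose (-0.0940, 5.6131, -2.1298)
step 3: θ'=-2.8798 (R=2.3333) → pose (1.2803, 6.6295, -2.8798)
step 4: θ'=-4.1298 (R=-0.4000) → pose (0.8427, 6.7958, -4.1298)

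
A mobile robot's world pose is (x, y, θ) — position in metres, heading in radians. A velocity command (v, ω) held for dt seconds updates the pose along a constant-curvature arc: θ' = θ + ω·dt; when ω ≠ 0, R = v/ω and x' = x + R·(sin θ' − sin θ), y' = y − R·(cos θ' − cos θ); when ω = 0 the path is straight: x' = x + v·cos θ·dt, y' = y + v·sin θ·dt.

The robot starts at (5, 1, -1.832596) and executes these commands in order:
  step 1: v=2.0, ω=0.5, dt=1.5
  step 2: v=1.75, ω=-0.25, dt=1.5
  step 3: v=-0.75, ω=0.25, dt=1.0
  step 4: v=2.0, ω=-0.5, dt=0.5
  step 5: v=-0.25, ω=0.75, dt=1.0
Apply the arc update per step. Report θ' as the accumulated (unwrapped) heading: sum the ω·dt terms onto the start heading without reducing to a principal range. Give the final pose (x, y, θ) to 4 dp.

(6.0482, -4.4306, -0.7076)

step 1: θ'=-1.0826 (R=4.0000) → pose (5.3310, -1.9114, -1.0826)
step 2: θ'=-1.4576 (R=-7.0000) → pose (6.1039, -4.4040, -1.4576)
step 3: θ'=-1.2076 (R=-3.0000) → pose (5.9274, -3.6770, -1.2076)
step 4: θ'=-1.4576 (R=-4.0000) → pose (6.1628, -4.6463, -1.4576)
step 5: θ'=-0.7076 (R=-0.3333) → pose (6.0482, -4.4306, -0.7076)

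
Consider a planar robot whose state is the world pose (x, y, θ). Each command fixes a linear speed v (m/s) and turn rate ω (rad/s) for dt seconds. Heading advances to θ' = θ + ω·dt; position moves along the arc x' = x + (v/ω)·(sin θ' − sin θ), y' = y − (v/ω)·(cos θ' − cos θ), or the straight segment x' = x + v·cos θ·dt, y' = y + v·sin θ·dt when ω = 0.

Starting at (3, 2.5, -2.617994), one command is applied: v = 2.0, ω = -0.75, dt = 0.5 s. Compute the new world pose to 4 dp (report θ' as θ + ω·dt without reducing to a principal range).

θ' = -2.6180 + -0.75·0.5 = -2.9930
R = v/ω = 2.0/-0.75 = -2.6667
x' = 3 + -2.6667·(sin -2.9930 − sin -2.6180) = 2.0615
y' = 2.5 − -2.6667·(cos -2.9930 − cos -2.6180) = 2.1721

(2.0615, 2.1721, -2.9930)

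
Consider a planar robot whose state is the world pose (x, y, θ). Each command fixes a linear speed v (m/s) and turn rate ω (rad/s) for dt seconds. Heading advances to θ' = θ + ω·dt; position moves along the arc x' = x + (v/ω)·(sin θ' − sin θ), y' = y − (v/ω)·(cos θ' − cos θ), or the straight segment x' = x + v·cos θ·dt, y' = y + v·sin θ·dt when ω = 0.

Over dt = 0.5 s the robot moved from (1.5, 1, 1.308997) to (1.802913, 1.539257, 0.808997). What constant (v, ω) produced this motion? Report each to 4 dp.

Δθ = 0.808997 − 1.308997 = -0.500000
ω = Δθ/dt = -0.500000/0.5 = -1.0000
R = −Δy/(cos θ' − cos θ) = -1.2500
v = R·ω = -1.2500·-1.0000 = 1.2500

v = 1.2500, ω = -1.0000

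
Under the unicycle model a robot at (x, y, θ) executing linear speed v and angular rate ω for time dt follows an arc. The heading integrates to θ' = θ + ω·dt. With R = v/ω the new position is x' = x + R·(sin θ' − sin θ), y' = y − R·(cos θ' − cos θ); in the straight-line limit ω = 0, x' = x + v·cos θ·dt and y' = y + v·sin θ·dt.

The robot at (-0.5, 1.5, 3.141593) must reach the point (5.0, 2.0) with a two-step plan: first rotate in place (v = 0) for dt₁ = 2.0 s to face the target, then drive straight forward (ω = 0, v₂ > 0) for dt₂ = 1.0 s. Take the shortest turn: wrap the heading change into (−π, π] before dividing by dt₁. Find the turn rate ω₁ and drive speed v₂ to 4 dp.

ω₁ = -1.5255, v₂ = 5.5227

heading to target = atan2(2−1.5, 5−-0.5) = 0.0907
Δθ = wrap(0.0907 − 3.1416) = -3.0509; ω₁ = Δθ/dt₁ = -1.5255
distance = √((5−-0.5)² + (2−1.5)²) = 5.5227; v₂ = distance/dt₂ = 5.5227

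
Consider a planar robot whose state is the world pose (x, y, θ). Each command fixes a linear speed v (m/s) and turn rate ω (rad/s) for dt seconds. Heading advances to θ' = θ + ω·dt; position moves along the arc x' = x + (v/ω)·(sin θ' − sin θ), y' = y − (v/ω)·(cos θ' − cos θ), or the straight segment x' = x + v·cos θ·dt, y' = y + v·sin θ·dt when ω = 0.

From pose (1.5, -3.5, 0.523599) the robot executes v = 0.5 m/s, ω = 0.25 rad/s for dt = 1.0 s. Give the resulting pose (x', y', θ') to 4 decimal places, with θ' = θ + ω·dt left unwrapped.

(1.8974, -3.1988, 0.7736)

θ' = 0.5236 + 0.25·1.0 = 0.7736
R = v/ω = 0.5/0.25 = 2.0000
x' = 1.5 + 2.0000·(sin 0.7736 − sin 0.5236) = 1.8974
y' = -3.5 − 2.0000·(cos 0.7736 − cos 0.5236) = -3.1988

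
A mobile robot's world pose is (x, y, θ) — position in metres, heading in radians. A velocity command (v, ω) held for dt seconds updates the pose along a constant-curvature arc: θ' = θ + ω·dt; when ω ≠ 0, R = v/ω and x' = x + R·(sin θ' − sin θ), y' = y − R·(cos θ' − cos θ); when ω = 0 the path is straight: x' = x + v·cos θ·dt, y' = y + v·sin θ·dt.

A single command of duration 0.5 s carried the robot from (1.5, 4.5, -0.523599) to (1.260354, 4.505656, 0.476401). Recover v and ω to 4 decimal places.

v = -0.5000, ω = 2.0000

Δθ = 0.476401 − -0.523599 = 1.000000
ω = Δθ/dt = 1.000000/0.5 = 2.0000
R = Δx/(sin θ' − sin θ) = -0.2500
v = R·ω = -0.2500·2.0000 = -0.5000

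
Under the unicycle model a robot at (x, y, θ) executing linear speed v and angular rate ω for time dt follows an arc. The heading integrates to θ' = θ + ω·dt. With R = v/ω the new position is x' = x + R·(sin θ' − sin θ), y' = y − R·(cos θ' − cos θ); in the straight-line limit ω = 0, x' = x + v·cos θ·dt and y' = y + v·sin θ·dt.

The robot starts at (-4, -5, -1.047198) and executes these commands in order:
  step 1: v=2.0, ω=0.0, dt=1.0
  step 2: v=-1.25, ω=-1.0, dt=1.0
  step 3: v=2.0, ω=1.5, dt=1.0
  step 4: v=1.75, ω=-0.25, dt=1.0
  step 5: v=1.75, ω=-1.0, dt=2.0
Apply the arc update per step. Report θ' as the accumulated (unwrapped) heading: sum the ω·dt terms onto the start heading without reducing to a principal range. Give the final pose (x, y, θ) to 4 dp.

(-1.8325, -11.2408, -2.7972)

step 1: θ'=-1.0472 (straight) → pose (-3.0000, -6.7321, -1.0472)
step 2: θ'=-2.0472 (R=1.2500) → pose (-3.0283, -5.5338, -2.0472)
step 3: θ'=-0.5472 (R=1.3333) → pose (-2.5371, -7.2839, -0.5472)
step 4: θ'=-0.7972 (R=-7.0000) → pose (-1.1714, -8.3708, -0.7972)
step 5: θ'=-2.7972 (R=-1.7500) → pose (-1.8325, -11.2408, -2.7972)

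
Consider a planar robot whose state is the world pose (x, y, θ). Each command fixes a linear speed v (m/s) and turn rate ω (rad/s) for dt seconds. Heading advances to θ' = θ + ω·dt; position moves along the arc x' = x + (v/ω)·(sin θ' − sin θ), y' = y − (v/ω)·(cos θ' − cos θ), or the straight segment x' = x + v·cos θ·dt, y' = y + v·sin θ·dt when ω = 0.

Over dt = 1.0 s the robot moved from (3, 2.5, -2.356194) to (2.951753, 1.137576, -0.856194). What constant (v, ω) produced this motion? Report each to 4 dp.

v = 1.5000, ω = 1.5000

Δθ = -0.856194 − -2.356194 = 1.500000
ω = Δθ/dt = 1.500000/1.0 = 1.5000
R = −Δy/(cos θ' − cos θ) = 1.0000
v = R·ω = 1.0000·1.5000 = 1.5000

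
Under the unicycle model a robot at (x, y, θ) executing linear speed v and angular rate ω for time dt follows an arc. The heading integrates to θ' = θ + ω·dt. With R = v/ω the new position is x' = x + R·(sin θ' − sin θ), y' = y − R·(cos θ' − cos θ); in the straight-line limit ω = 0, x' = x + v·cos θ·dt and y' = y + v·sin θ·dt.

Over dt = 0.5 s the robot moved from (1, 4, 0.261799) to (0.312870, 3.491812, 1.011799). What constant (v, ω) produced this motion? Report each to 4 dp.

v = -1.7500, ω = 1.5000

Δθ = 1.011799 − 0.261799 = 0.750000
ω = Δθ/dt = 0.750000/0.5 = 1.5000
R = Δx/(sin θ' − sin θ) = -1.1667
v = R·ω = -1.1667·1.5000 = -1.7500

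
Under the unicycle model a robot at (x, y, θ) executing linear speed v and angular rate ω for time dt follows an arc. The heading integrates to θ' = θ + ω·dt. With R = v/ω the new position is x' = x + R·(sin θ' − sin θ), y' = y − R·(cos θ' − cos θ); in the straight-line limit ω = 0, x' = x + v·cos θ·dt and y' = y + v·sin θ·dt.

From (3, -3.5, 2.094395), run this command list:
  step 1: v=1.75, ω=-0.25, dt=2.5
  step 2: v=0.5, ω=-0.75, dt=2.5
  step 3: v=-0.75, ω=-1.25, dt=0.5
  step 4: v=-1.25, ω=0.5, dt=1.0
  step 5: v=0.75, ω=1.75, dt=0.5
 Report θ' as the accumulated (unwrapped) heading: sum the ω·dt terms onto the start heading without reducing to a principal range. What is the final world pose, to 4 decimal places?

step 1: θ'=1.4694 (R=-7.0000) → pose (2.0981, 0.7086, 1.4694)
step 2: θ'=-0.4056 (R=-0.6667) → pose (3.0244, 1.2537, -0.4056)
step 3: θ'=-1.0306 (R=0.6000) → pose (2.7466, 1.4964, -1.0306)
step 4: θ'=-0.5306 (R=-2.5000) → pose (1.8677, 2.3669, -0.5306)
step 5: θ'=0.3444 (R=0.4286) → pose (2.2293, 2.3332, 0.3444)

(2.2293, 2.3332, 0.3444)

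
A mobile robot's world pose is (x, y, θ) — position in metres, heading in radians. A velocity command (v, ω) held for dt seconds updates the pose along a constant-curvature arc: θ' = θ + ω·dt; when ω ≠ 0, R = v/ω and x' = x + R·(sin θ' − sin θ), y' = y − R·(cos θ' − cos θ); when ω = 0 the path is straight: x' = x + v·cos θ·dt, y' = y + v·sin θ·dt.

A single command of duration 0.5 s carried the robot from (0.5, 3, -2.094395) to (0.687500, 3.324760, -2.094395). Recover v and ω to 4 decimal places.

v = -0.7500, ω = 0.0000

Δθ = -2.094395 − -2.094395 = 0.000000
ω = Δθ/dt = 0.000000/0.5 = 0.0000
ω = 0 → v = (Δx·cos θ + Δy·sin θ)/dt = -0.7500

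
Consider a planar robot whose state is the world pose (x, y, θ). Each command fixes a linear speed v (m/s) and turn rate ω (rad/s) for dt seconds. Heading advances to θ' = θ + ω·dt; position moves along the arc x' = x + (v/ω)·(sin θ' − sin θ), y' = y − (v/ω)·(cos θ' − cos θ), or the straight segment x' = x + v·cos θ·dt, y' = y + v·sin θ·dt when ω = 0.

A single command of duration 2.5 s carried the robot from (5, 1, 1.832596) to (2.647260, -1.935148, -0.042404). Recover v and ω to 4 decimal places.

Δθ = -0.042404 − 1.832596 = -1.875000
ω = Δθ/dt = -1.875000/2.5 = -0.7500
R = −Δy/(cos θ' − cos θ) = 2.3333
v = R·ω = 2.3333·-0.7500 = -1.7500

v = -1.7500, ω = -0.7500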